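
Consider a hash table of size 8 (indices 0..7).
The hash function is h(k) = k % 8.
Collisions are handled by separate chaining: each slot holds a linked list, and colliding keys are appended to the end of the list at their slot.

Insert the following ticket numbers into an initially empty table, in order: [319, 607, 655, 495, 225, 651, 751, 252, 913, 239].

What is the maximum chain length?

Insert 319: h=7, bucket 7 empty -> new chain.
Insert 607: h=7, bucket 7 nonempty -> append to chain.
Insert 655: h=7, bucket 7 nonempty -> append to chain.
Insert 495: h=7, bucket 7 nonempty -> append to chain.
Insert 225: h=1, bucket 1 empty -> new chain.
Insert 651: h=3, bucket 3 empty -> new chain.
Insert 751: h=7, bucket 7 nonempty -> append to chain.
Insert 252: h=4, bucket 4 empty -> new chain.
Insert 913: h=1, bucket 1 nonempty -> append to chain.
Insert 239: h=7, bucket 7 nonempty -> append to chain.
Final buckets:
0: ∅
1: 225 -> 913
2: ∅
3: 651
4: 252
5: ∅
6: ∅
7: 319 -> 607 -> 655 -> 495 -> 751 -> 239

6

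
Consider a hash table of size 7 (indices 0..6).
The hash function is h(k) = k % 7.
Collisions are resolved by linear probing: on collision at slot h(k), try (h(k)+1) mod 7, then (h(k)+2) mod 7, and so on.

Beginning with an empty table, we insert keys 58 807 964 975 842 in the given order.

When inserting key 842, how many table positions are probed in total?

Insert 58: h=2, slot 2 empty -> index 2.
Insert 807: h=2, slot 2 occupied -> index 3.
Insert 964: h=5, slot 5 empty -> index 5.
Insert 975: h=2, slots 2,3 occupied -> index 4.
Insert 842: h=2, slots 2,3,4,5 occupied -> index 6.
Table: [—, —, 58, 807, 975, 964, 842]

5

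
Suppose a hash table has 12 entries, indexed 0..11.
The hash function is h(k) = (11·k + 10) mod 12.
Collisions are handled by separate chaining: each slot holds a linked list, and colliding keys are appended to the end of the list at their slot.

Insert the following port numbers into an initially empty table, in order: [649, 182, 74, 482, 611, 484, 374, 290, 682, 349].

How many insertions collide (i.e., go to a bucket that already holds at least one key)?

Insert 649: h=9, bucket 9 empty → new chain.
Insert 182: h=8, bucket 8 empty → new chain.
Insert 74: h=8, bucket 8 nonempty → append to chain.
Insert 482: h=8, bucket 8 nonempty → append to chain.
Insert 611: h=11, bucket 11 empty → new chain.
Insert 484: h=6, bucket 6 empty → new chain.
Insert 374: h=8, bucket 8 nonempty → append to chain.
Insert 290: h=8, bucket 8 nonempty → append to chain.
Insert 682: h=0, bucket 0 empty → new chain.
Insert 349: h=9, bucket 9 nonempty → append to chain.
Final buckets:
0: 682
1: —
2: —
3: —
4: —
5: —
6: 484
7: —
8: 182 -> 74 -> 482 -> 374 -> 290
9: 649 -> 349
10: —
11: 611

5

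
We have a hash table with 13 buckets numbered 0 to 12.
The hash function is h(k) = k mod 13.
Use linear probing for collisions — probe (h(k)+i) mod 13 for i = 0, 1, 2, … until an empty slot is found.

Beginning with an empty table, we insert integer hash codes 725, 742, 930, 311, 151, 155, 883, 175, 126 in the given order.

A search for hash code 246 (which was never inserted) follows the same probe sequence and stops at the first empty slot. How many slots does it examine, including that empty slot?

725: h=10 → slot 10
742: h=1 → slot 1
930: h=7 → slot 7
311: h=12 → slot 12
151: h=8 → slot 8
155: h=12, probe 12,0 → slot 0
883: h=12, probe 12,0,1,2 → slot 2
175: h=6 → slot 6
126: h=9 → slot 9
Table: [155, 742, 883, -, -, -, 175, 930, 151, 126, 725, -, 311]
Lookup 246: h=12, probe 12,0,1,2,3 → slot 3 empty, not found.

5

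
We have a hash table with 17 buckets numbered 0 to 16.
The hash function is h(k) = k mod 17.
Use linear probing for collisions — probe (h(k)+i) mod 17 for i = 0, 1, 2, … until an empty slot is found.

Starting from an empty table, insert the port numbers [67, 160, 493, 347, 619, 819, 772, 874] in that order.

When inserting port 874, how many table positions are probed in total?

5

67 hashes to 16; slot 16 is free => place at 16.
160 hashes to 7; slot 7 is free => place at 7.
493 hashes to 0; slot 0 is free => place at 0.
347 hashes to 7; 7 taken => place at 8.
619 hashes to 7; 7,8 taken => place at 9.
819 hashes to 3; slot 3 is free => place at 3.
772 hashes to 7; 7,8,9 taken => place at 10.
874 hashes to 7; 7,8,9,10 taken => place at 11.
Table: [493, ., ., 819, ., ., ., 160, 347, 619, 772, 874, ., ., ., ., 67]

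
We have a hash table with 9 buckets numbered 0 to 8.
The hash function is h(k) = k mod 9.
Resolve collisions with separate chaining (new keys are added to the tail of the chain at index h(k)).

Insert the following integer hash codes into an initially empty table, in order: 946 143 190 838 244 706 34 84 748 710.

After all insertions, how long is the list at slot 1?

946 → bucket 1
143 → bucket 8
190 → bucket 1 (collision)
838 → bucket 1 (collision)
244 → bucket 1 (collision)
706 → bucket 4
34 → bucket 7
84 → bucket 3
748 → bucket 1 (collision)
710 → bucket 8 (collision)
Final buckets:
0: _
1: 946 -> 190 -> 838 -> 244 -> 748
2: _
3: 84
4: 706
5: _
6: _
7: 34
8: 143 -> 710

5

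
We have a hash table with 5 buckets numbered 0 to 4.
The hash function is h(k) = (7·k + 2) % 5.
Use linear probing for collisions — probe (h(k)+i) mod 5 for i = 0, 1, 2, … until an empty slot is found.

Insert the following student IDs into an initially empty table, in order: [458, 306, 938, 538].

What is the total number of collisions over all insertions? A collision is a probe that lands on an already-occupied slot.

5

458 hashes to 3; slot 3 is free → place at 3.
306 hashes to 4; slot 4 is free → place at 4.
938 hashes to 3; 3,4 taken → place at 0.
538 hashes to 3; 3,4,0 taken → place at 1.
Table: [938, 538, -, 458, 306]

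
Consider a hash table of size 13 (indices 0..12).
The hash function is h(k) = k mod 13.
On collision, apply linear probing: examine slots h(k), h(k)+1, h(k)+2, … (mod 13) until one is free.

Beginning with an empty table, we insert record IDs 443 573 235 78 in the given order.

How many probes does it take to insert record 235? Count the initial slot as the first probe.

3

443: h=1 → slot 1
573: h=1, probe 1,2 → slot 2
235: h=1, probe 1,2,3 → slot 3
78: h=0 → slot 0
Table: [78, 443, 573, 235, -, -, -, -, -, -, -, -, -]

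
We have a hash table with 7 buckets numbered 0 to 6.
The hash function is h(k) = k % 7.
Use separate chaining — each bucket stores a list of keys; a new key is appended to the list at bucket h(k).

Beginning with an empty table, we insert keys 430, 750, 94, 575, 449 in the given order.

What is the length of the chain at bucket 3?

2

430 → bucket 3
750 → bucket 1
94 → bucket 3 (collision)
575 → bucket 1 (collision)
449 → bucket 1 (collision)
Final buckets:
0: .
1: 750 -> 575 -> 449
2: .
3: 430 -> 94
4: .
5: .
6: .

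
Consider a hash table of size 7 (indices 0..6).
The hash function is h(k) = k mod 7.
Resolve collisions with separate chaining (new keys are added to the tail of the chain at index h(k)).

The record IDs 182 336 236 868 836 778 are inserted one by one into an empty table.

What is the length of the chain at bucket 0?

Insert 182: h=0, bucket 0 empty → new chain.
Insert 336: h=0, bucket 0 nonempty → append to chain.
Insert 236: h=5, bucket 5 empty → new chain.
Insert 868: h=0, bucket 0 nonempty → append to chain.
Insert 836: h=3, bucket 3 empty → new chain.
Insert 778: h=1, bucket 1 empty → new chain.
Final buckets:
0: 182 -> 336 -> 868
1: 778
2: —
3: 836
4: —
5: 236
6: —

3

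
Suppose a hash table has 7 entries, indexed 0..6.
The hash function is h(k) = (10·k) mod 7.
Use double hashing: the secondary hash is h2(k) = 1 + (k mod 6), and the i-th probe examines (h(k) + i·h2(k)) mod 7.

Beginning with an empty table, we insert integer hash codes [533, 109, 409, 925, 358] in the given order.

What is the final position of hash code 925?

Insert 533: h=3, slot 3 empty => index 3.
Insert 109: h=5, slot 5 empty => index 5.
Insert 409: h=2, slot 2 empty => index 2.
Insert 925: h=3, h2=2, slots 3,5 occupied => index 0.
Insert 358: h=3, h2=5, slot 3 occupied => index 1.
Table: [925, 358, 409, 533, _, 109, _]

0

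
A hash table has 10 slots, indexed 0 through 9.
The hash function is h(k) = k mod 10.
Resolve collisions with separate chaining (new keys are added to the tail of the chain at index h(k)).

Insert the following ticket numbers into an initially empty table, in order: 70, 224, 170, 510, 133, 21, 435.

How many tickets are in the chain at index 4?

70 → bucket 0
224 → bucket 4
170 → bucket 0 (collision)
510 → bucket 0 (collision)
133 → bucket 3
21 → bucket 1
435 → bucket 5
Final buckets:
0: 70 -> 170 -> 510
1: 21
2: .
3: 133
4: 224
5: 435
6: .
7: .
8: .
9: .

1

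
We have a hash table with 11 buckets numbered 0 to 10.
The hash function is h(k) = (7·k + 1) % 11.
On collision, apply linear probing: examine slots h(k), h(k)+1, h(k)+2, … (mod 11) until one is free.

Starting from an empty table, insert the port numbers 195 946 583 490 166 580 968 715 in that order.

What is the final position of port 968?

195: h=2 => slot 2
946: h=1 => slot 1
583: h=1, probe 1,2,3 => slot 3
490: h=10 => slot 10
166: h=8 => slot 8
580: h=2, probe 2,3,4 => slot 4
968: h=1, probe 1,2,3,4,5 => slot 5
715: h=1, probe 1,2,3,4,5,6 => slot 6
Table: [—, 946, 195, 583, 580, 968, 715, —, 166, —, 490]

5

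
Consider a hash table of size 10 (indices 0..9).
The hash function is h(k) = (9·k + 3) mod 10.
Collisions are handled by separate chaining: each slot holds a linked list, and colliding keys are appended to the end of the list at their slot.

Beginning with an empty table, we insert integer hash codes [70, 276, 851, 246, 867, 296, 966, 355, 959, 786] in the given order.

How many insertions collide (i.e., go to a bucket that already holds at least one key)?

4

Insert 70: h=3, bucket 3 empty → new chain.
Insert 276: h=7, bucket 7 empty → new chain.
Insert 851: h=2, bucket 2 empty → new chain.
Insert 246: h=7, bucket 7 nonempty → append to chain.
Insert 867: h=6, bucket 6 empty → new chain.
Insert 296: h=7, bucket 7 nonempty → append to chain.
Insert 966: h=7, bucket 7 nonempty → append to chain.
Insert 355: h=8, bucket 8 empty → new chain.
Insert 959: h=4, bucket 4 empty → new chain.
Insert 786: h=7, bucket 7 nonempty → append to chain.
Final buckets:
0: ∅
1: ∅
2: 851
3: 70
4: 959
5: ∅
6: 867
7: 276 -> 246 -> 296 -> 966 -> 786
8: 355
9: ∅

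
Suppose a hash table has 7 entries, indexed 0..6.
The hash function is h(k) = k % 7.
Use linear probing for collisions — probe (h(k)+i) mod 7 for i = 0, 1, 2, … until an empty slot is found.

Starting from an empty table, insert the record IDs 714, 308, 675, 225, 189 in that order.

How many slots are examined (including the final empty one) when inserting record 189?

5

714 hashes to 0; slot 0 is free → place at 0.
308 hashes to 0; 0 taken → place at 1.
675 hashes to 3; slot 3 is free → place at 3.
225 hashes to 1; 1 taken → place at 2.
189 hashes to 0; 0,1,2,3 taken → place at 4.
Table: [714, 308, 225, 675, 189, _, _]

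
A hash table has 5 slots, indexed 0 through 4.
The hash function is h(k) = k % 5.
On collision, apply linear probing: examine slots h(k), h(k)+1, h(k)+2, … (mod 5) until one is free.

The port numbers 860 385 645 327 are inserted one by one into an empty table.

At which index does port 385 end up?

Insert 860: h=0, slot 0 empty -> index 0.
Insert 385: h=0, slot 0 occupied -> index 1.
Insert 645: h=0, slots 0,1 occupied -> index 2.
Insert 327: h=2, slot 2 occupied -> index 3.
Table: [860, 385, 645, 327, —]

1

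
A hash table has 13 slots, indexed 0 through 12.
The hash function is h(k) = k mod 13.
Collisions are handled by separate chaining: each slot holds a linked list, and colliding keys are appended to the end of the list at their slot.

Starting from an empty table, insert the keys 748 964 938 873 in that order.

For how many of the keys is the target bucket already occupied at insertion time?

748 -> bucket 7
964 -> bucket 2
938 -> bucket 2 (collision)
873 -> bucket 2 (collision)
Final buckets:
0: -
1: -
2: 964 -> 938 -> 873
3: -
4: -
5: -
6: -
7: 748
8: -
9: -
10: -
11: -
12: -

2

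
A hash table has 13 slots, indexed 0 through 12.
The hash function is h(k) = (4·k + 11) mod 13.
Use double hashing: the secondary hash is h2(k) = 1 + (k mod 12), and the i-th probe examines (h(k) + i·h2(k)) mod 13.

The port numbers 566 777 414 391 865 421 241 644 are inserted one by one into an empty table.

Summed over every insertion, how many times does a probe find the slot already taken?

566: h=0 -> slot 0
777: h=12 -> slot 12
414: h=3 -> slot 3
391: h=2 -> slot 2
865: h=0, h2=2, probe 0,2,4 -> slot 4
421: h=5 -> slot 5
241: h=0, h2=2, probe 0,2,4,6 -> slot 6
644: h=0, h2=9, probe 0,9 -> slot 9
Table: [566, _, 391, 414, 865, 421, 241, _, _, 644, _, _, 777]

6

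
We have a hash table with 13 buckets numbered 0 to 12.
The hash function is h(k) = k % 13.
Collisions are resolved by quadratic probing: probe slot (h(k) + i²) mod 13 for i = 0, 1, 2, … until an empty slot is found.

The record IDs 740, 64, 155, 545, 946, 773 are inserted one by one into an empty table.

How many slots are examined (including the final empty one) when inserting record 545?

4

Insert 740: h=12, slot 12 empty -> index 12.
Insert 64: h=12, slot 12 occupied -> index 0.
Insert 155: h=12, slots 12,0 occupied -> index 3.
Insert 545: h=12, slots 12,0,3 occupied -> index 8.
Insert 946: h=10, slot 10 empty -> index 10.
Insert 773: h=6, slot 6 empty -> index 6.
Table: [64, —, —, 155, —, —, 773, —, 545, —, 946, —, 740]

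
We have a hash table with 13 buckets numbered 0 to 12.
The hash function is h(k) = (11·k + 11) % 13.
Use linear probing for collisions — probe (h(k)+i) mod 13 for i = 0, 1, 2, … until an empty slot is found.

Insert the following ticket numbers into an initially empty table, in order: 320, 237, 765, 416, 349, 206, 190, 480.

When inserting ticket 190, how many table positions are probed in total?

2

320 hashes to 8; slot 8 is free → place at 8.
237 hashes to 5; slot 5 is free → place at 5.
765 hashes to 2; slot 2 is free → place at 2.
416 hashes to 11; slot 11 is free → place at 11.
349 hashes to 2; 2 taken → place at 3.
206 hashes to 2; 2,3 taken → place at 4.
190 hashes to 8; 8 taken → place at 9.
480 hashes to 0; slot 0 is free → place at 0.
Table: [480, ., 765, 349, 206, 237, ., ., 320, 190, ., 416, .]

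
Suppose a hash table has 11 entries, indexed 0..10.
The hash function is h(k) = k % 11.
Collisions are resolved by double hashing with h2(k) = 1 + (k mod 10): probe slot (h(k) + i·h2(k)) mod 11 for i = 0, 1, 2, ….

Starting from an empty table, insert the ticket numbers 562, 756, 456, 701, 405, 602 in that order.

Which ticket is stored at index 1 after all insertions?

562

562: h=1 → slot 1
756: h=8 → slot 8
456: h=5 → slot 5
701: h=8, h2=2, probe 8,10 → slot 10
405: h=9 → slot 9
602: h=8, h2=3, probe 8,0 → slot 0
Table: [602, 562, ., ., ., 456, ., ., 756, 405, 701]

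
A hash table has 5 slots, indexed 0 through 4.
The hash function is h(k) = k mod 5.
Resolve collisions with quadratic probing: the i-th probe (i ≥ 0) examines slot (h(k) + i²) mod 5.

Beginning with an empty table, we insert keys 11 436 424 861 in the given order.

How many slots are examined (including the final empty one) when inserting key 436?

2

Insert 11: h=1, slot 1 empty → index 1.
Insert 436: h=1, slot 1 occupied → index 2.
Insert 424: h=4, slot 4 empty → index 4.
Insert 861: h=1, slots 1,2 occupied → index 0.
Table: [861, 11, 436, —, 424]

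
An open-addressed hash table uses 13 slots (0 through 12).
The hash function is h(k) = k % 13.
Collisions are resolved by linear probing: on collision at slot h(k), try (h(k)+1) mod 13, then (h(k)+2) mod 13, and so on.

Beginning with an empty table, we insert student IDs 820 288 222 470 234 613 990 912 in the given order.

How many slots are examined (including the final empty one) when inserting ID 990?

820: h=1 => slot 1
288: h=2 => slot 2
222: h=1, probe 1,2,3 => slot 3
470: h=2, probe 2,3,4 => slot 4
234: h=0 => slot 0
613: h=2, probe 2,3,4,5 => slot 5
990: h=2, probe 2,3,4,5,6 => slot 6
912: h=2, probe 2,3,4,5,6,7 => slot 7
Table: [234, 820, 288, 222, 470, 613, 990, 912, _, _, _, _, _]

5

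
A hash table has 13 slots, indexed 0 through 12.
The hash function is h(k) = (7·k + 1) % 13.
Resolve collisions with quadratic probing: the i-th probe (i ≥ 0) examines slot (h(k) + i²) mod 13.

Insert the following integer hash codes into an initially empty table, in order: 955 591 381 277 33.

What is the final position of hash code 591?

5

Insert 955: h=4, slot 4 empty → index 4.
Insert 591: h=4, slot 4 occupied → index 5.
Insert 381: h=3, slot 3 empty → index 3.
Insert 277: h=3, slots 3,4 occupied → index 7.
Insert 33: h=11, slot 11 empty → index 11.
Table: [—, —, —, 381, 955, 591, —, 277, —, —, —, 33, —]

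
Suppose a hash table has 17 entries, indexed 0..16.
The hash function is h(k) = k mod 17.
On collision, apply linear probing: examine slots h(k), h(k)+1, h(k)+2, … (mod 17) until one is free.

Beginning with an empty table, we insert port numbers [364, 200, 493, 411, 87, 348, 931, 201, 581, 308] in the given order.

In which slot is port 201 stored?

15

Insert 364: h=7, slot 7 empty => index 7.
Insert 200: h=13, slot 13 empty => index 13.
Insert 493: h=0, slot 0 empty => index 0.
Insert 411: h=3, slot 3 empty => index 3.
Insert 87: h=2, slot 2 empty => index 2.
Insert 348: h=8, slot 8 empty => index 8.
Insert 931: h=13, slot 13 occupied => index 14.
Insert 201: h=14, slot 14 occupied => index 15.
Insert 581: h=3, slot 3 occupied => index 4.
Insert 308: h=2, slots 2,3,4 occupied => index 5.
Table: [493, ∅, 87, 411, 581, 308, ∅, 364, 348, ∅, ∅, ∅, ∅, 200, 931, 201, ∅]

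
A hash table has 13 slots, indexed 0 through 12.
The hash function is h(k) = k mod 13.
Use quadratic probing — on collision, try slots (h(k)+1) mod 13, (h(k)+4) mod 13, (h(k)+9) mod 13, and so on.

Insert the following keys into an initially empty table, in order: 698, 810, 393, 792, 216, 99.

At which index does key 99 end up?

Insert 698: h=9, slot 9 empty -> index 9.
Insert 810: h=4, slot 4 empty -> index 4.
Insert 393: h=3, slot 3 empty -> index 3.
Insert 792: h=12, slot 12 empty -> index 12.
Insert 216: h=8, slot 8 empty -> index 8.
Insert 99: h=8, slots 8,9,12,4 occupied -> index 11.
Table: [-, -, -, 393, 810, -, -, -, 216, 698, -, 99, 792]

11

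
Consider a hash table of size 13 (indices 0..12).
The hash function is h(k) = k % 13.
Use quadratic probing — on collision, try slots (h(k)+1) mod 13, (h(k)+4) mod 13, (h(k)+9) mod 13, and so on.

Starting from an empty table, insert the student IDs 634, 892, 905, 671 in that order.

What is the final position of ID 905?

9

Insert 634: h=10, slot 10 empty → index 10.
Insert 892: h=8, slot 8 empty → index 8.
Insert 905: h=8, slot 8 occupied → index 9.
Insert 671: h=8, slots 8,9 occupied → index 12.
Table: [-, -, -, -, -, -, -, -, 892, 905, 634, -, 671]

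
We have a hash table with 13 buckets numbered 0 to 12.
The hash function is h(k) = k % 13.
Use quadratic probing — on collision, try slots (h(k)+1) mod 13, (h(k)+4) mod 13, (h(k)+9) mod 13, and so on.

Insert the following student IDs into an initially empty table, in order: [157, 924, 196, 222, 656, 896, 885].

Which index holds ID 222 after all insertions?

157: h=1 => slot 1
924: h=1, probe 1,2 => slot 2
196: h=1, probe 1,2,5 => slot 5
222: h=1, probe 1,2,5,10 => slot 10
656: h=6 => slot 6
896: h=12 => slot 12
885: h=1, probe 1,2,5,10,4 => slot 4
Table: [—, 157, 924, —, 885, 196, 656, —, —, —, 222, —, 896]

10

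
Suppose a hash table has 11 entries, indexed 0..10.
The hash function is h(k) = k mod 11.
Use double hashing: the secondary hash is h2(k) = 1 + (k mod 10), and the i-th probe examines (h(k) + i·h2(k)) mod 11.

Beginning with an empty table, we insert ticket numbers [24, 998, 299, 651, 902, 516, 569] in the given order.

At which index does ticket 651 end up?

4

24 hashes to 2; slot 2 is free => place at 2.
998 hashes to 8; slot 8 is free => place at 8.
299 hashes to 2, h2=10; 2 taken => place at 1.
651 hashes to 2, h2=2; 2 taken => place at 4.
902 hashes to 0; slot 0 is free => place at 0.
516 hashes to 10; slot 10 is free => place at 10.
569 hashes to 8, h2=10; 8 taken => place at 7.
Table: [902, 299, 24, —, 651, —, —, 569, 998, —, 516]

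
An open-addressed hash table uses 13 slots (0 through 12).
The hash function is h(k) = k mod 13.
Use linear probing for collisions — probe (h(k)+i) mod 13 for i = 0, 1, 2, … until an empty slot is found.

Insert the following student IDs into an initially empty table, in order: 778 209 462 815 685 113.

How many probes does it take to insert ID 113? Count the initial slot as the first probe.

4

Insert 778: h=11, slot 11 empty -> index 11.
Insert 209: h=1, slot 1 empty -> index 1.
Insert 462: h=7, slot 7 empty -> index 7.
Insert 815: h=9, slot 9 empty -> index 9.
Insert 685: h=9, slot 9 occupied -> index 10.
Insert 113: h=9, slots 9,10,11 occupied -> index 12.
Table: [∅, 209, ∅, ∅, ∅, ∅, ∅, 462, ∅, 815, 685, 778, 113]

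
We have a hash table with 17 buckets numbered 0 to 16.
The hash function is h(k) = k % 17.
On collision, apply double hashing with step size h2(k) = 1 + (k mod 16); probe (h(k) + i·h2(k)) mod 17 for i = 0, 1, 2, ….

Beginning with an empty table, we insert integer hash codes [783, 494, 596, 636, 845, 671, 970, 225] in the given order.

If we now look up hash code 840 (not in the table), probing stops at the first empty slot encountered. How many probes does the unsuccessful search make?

783: h=1 => slot 1
494: h=1, h2=15, probe 1,16 => slot 16
596: h=1, h2=5, probe 1,6 => slot 6
636: h=7 => slot 7
845: h=12 => slot 12
671: h=8 => slot 8
970: h=1, h2=11, probe 1,12,6,0 => slot 0
225: h=4 => slot 4
Table: [970, 783, ∅, ∅, 225, ∅, 596, 636, 671, ∅, ∅, ∅, 845, ∅, ∅, ∅, 494]
Lookup 840: h=7, h2=9, probe 7,16,8,0,9 → slot 9 empty, not found.

5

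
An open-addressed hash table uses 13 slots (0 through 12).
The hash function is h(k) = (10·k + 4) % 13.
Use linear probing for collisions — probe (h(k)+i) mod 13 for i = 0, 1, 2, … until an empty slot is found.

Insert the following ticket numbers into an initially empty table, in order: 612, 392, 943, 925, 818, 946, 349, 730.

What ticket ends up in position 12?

925

612: h=1 -> slot 1
392: h=11 -> slot 11
943: h=9 -> slot 9
925: h=11, probe 11,12 -> slot 12
818: h=7 -> slot 7
946: h=0 -> slot 0
349: h=10 -> slot 10
730: h=11, probe 11,12,0,1,2 -> slot 2
Table: [946, 612, 730, _, _, _, _, 818, _, 943, 349, 392, 925]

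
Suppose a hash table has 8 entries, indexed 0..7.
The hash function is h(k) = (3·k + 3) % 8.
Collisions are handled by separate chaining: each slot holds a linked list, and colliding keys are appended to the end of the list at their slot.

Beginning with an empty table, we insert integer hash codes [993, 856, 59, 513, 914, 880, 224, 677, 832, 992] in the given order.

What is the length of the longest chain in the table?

5

993 → bucket 6
856 → bucket 3
59 → bucket 4
513 → bucket 6 (collision)
914 → bucket 1
880 → bucket 3 (collision)
224 → bucket 3 (collision)
677 → bucket 2
832 → bucket 3 (collision)
992 → bucket 3 (collision)
Final buckets:
0: _
1: 914
2: 677
3: 856 -> 880 -> 224 -> 832 -> 992
4: 59
5: _
6: 993 -> 513
7: _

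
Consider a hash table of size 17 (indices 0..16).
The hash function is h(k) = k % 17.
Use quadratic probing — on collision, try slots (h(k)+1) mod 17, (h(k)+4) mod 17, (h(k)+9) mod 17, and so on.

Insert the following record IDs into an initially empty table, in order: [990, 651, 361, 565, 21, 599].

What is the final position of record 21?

3

990 hashes to 4; slot 4 is free => place at 4.
651 hashes to 5; slot 5 is free => place at 5.
361 hashes to 4; 4,5 taken => place at 8.
565 hashes to 4; 4,5,8 taken => place at 13.
21 hashes to 4; 4,5,8,13 taken => place at 3.
599 hashes to 4; 4,5,8,13,3 taken => place at 12.
Table: [-, -, -, 21, 990, 651, -, -, 361, -, -, -, 599, 565, -, -, -]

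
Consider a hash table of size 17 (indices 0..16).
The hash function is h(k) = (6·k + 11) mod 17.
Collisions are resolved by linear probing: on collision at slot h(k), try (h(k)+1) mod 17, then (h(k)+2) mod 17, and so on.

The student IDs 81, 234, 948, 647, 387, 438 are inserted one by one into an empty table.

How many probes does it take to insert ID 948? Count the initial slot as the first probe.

3

81 hashes to 4; slot 4 is free => place at 4.
234 hashes to 4; 4 taken => place at 5.
948 hashes to 4; 4,5 taken => place at 6.
647 hashes to 0; slot 0 is free => place at 0.
387 hashes to 4; 4,5,6 taken => place at 7.
438 hashes to 4; 4,5,6,7 taken => place at 8.
Table: [647, -, -, -, 81, 234, 948, 387, 438, -, -, -, -, -, -, -, -]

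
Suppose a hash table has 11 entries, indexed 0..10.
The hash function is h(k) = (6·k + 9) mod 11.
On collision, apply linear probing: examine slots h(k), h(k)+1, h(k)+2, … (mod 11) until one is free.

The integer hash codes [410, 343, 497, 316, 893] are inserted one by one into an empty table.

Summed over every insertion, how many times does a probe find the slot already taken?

3

Insert 410: h=5, slot 5 empty => index 5.
Insert 343: h=10, slot 10 empty => index 10.
Insert 497: h=10, slot 10 occupied => index 0.
Insert 316: h=2, slot 2 empty => index 2.
Insert 893: h=10, slots 10,0 occupied => index 1.
Table: [497, 893, 316, ∅, ∅, 410, ∅, ∅, ∅, ∅, 343]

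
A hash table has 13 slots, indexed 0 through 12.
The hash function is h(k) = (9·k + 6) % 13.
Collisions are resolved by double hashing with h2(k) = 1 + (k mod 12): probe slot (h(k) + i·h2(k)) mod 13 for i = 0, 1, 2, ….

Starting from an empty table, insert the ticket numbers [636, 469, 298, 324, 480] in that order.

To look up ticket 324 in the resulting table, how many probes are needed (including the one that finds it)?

636 hashes to 10; slot 10 is free -> place at 10.
469 hashes to 2; slot 2 is free -> place at 2.
298 hashes to 10, h2=11; 10 taken -> place at 8.
324 hashes to 10, h2=1; 10 taken -> place at 11.
480 hashes to 10, h2=1; 10,11 taken -> place at 12.
Table: [—, —, 469, —, —, —, —, —, 298, —, 636, 324, 480]
Lookup 324: h=10, h2=1, probe 10,11 → found at 11.

2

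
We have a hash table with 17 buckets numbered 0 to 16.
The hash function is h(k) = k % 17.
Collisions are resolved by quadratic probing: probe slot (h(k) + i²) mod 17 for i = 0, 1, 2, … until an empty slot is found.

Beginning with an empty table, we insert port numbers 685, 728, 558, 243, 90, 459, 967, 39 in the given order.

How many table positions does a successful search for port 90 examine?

685 hashes to 5; slot 5 is free -> place at 5.
728 hashes to 14; slot 14 is free -> place at 14.
558 hashes to 14; 14 taken -> place at 15.
243 hashes to 5; 5 taken -> place at 6.
90 hashes to 5; 5,6 taken -> place at 9.
459 hashes to 0; slot 0 is free -> place at 0.
967 hashes to 15; 15 taken -> place at 16.
39 hashes to 5; 5,6,9,14 taken -> place at 4.
Table: [459, —, —, —, 39, 685, 243, —, —, 90, —, —, —, —, 728, 558, 967]
Lookup 90: h=5, probe 5,6,9 → found at 9.

3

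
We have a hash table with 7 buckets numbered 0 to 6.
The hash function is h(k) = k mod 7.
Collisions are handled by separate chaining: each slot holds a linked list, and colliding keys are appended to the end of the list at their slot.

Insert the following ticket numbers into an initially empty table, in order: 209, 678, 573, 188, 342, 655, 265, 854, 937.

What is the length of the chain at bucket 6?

7

Insert 209: h=6, bucket 6 empty → new chain.
Insert 678: h=6, bucket 6 nonempty → append to chain.
Insert 573: h=6, bucket 6 nonempty → append to chain.
Insert 188: h=6, bucket 6 nonempty → append to chain.
Insert 342: h=6, bucket 6 nonempty → append to chain.
Insert 655: h=4, bucket 4 empty → new chain.
Insert 265: h=6, bucket 6 nonempty → append to chain.
Insert 854: h=0, bucket 0 empty → new chain.
Insert 937: h=6, bucket 6 nonempty → append to chain.
Final buckets:
0: 854
1: —
2: —
3: —
4: 655
5: —
6: 209 -> 678 -> 573 -> 188 -> 342 -> 265 -> 937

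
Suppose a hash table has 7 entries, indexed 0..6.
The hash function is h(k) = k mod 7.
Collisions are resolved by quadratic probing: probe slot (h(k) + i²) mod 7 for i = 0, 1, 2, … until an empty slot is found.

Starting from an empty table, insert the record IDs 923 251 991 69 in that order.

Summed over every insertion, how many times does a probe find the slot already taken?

3

923 hashes to 6; slot 6 is free => place at 6.
251 hashes to 6; 6 taken => place at 0.
991 hashes to 4; slot 4 is free => place at 4.
69 hashes to 6; 6,0 taken => place at 3.
Table: [251, ., ., 69, 991, ., 923]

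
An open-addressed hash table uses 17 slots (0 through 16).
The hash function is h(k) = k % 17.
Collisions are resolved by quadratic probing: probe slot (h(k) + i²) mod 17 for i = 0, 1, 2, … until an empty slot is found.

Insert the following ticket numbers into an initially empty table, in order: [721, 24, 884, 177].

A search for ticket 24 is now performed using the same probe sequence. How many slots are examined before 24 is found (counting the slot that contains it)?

2

Insert 721: h=7, slot 7 empty => index 7.
Insert 24: h=7, slot 7 occupied => index 8.
Insert 884: h=0, slot 0 empty => index 0.
Insert 177: h=7, slots 7,8 occupied => index 11.
Table: [884, ., ., ., ., ., ., 721, 24, ., ., 177, ., ., ., ., .]
Lookup 24: h=7, probe 7,8 → found at 8.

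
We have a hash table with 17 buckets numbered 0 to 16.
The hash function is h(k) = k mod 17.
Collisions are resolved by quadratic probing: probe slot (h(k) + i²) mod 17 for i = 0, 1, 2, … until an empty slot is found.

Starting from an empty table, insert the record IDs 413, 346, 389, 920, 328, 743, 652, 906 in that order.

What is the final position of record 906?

14

413: h=5 → slot 5
346: h=6 → slot 6
389: h=15 → slot 15
920: h=2 → slot 2
328: h=5, probe 5,6,9 → slot 9
743: h=12 → slot 12
652: h=6, probe 6,7 → slot 7
906: h=5, probe 5,6,9,14 → slot 14
Table: [_, _, 920, _, _, 413, 346, 652, _, 328, _, _, 743, _, 906, 389, _]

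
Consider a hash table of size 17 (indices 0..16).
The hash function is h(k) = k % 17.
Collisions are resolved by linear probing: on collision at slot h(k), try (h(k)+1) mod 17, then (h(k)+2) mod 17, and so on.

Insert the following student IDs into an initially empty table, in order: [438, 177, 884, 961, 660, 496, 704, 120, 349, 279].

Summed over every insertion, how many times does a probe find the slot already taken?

438 hashes to 13; slot 13 is free => place at 13.
177 hashes to 7; slot 7 is free => place at 7.
884 hashes to 0; slot 0 is free => place at 0.
961 hashes to 9; slot 9 is free => place at 9.
660 hashes to 14; slot 14 is free => place at 14.
496 hashes to 3; slot 3 is free => place at 3.
704 hashes to 7; 7 taken => place at 8.
120 hashes to 1; slot 1 is free => place at 1.
349 hashes to 9; 9 taken => place at 10.
279 hashes to 7; 7,8,9,10 taken => place at 11.
Table: [884, 120, —, 496, —, —, —, 177, 704, 961, 349, 279, —, 438, 660, —, —]

6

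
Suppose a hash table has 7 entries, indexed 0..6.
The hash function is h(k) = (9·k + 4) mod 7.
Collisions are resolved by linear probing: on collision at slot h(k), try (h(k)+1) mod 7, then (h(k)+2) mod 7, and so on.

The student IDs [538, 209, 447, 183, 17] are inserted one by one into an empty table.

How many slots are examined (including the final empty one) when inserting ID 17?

3

538 hashes to 2; slot 2 is free => place at 2.
209 hashes to 2; 2 taken => place at 3.
447 hashes to 2; 2,3 taken => place at 4.
183 hashes to 6; slot 6 is free => place at 6.
17 hashes to 3; 3,4 taken => place at 5.
Table: [—, —, 538, 209, 447, 17, 183]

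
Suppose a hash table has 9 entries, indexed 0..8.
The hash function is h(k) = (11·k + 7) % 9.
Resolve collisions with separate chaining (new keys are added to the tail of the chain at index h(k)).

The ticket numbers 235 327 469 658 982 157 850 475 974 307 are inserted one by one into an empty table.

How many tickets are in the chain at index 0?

5

235 → bucket 0
327 → bucket 4
469 → bucket 0 (collision)
658 → bucket 0 (collision)
982 → bucket 0 (collision)
157 → bucket 6
850 → bucket 6 (collision)
475 → bucket 3
974 → bucket 2
307 → bucket 0 (collision)
Final buckets:
0: 235 -> 469 -> 658 -> 982 -> 307
1: -
2: 974
3: 475
4: 327
5: -
6: 157 -> 850
7: -
8: -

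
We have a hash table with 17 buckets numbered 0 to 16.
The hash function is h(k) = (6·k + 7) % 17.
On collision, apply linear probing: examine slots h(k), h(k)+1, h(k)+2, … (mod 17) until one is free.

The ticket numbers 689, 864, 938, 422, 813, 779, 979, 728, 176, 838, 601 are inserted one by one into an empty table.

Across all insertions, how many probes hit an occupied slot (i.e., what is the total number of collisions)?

24

689 hashes to 10; slot 10 is free => place at 10.
864 hashes to 6; slot 6 is free => place at 6.
938 hashes to 8; slot 8 is free => place at 8.
422 hashes to 6; 6 taken => place at 7.
813 hashes to 6; 6,7,8 taken => place at 9.
779 hashes to 6; 6,7,8,9,10 taken => place at 11.
979 hashes to 16; slot 16 is free => place at 16.
728 hashes to 6; 6,7,8,9,10,11 taken => place at 12.
176 hashes to 9; 9,10,11,12 taken => place at 13.
838 hashes to 3; slot 3 is free => place at 3.
601 hashes to 9; 9,10,11,12,13 taken => place at 14.
Table: [_, _, _, 838, _, _, 864, 422, 938, 813, 689, 779, 728, 176, 601, _, 979]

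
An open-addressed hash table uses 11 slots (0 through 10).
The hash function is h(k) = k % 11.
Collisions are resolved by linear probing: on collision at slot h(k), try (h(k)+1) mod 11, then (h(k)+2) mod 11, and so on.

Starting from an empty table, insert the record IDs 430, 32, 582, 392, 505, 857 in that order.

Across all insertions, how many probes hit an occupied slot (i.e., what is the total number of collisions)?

8

Insert 430: h=1, slot 1 empty -> index 1.
Insert 32: h=10, slot 10 empty -> index 10.
Insert 582: h=10, slot 10 occupied -> index 0.
Insert 392: h=7, slot 7 empty -> index 7.
Insert 505: h=10, slots 10,0,1 occupied -> index 2.
Insert 857: h=10, slots 10,0,1,2 occupied -> index 3.
Table: [582, 430, 505, 857, —, —, —, 392, —, —, 32]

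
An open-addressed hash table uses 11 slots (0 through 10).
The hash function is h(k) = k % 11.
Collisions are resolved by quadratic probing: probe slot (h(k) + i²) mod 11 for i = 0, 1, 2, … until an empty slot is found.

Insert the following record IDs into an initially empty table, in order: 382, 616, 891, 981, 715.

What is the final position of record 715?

382: h=8 => slot 8
616: h=0 => slot 0
891: h=0, probe 0,1 => slot 1
981: h=2 => slot 2
715: h=0, probe 0,1,4 => slot 4
Table: [616, 891, 981, ., 715, ., ., ., 382, ., .]

4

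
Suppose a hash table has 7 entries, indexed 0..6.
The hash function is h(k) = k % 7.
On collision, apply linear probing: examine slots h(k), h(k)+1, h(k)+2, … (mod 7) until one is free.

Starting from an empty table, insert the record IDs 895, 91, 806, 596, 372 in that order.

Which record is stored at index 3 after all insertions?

372

Insert 895: h=6, slot 6 empty → index 6.
Insert 91: h=0, slot 0 empty → index 0.
Insert 806: h=1, slot 1 empty → index 1.
Insert 596: h=1, slot 1 occupied → index 2.
Insert 372: h=1, slots 1,2 occupied → index 3.
Table: [91, 806, 596, 372, —, —, 895]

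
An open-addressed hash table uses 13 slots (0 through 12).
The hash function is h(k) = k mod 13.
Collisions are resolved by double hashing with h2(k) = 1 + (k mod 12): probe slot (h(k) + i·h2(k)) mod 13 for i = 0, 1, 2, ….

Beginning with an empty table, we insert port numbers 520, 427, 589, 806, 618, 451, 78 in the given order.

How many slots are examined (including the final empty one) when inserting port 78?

3

Insert 520: h=0, slot 0 empty -> index 0.
Insert 427: h=11, slot 11 empty -> index 11.
Insert 589: h=4, slot 4 empty -> index 4.
Insert 806: h=0, h2=3, slot 0 occupied -> index 3.
Insert 618: h=7, slot 7 empty -> index 7.
Insert 451: h=9, slot 9 empty -> index 9.
Insert 78: h=0, h2=7, slots 0,7 occupied -> index 1.
Table: [520, 78, ∅, 806, 589, ∅, ∅, 618, ∅, 451, ∅, 427, ∅]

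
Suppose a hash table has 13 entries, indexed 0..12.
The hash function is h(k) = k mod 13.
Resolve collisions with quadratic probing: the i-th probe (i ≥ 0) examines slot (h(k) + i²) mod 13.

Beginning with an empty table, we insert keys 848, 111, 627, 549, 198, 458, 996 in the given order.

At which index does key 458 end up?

848: h=3 => slot 3
111: h=7 => slot 7
627: h=3, probe 3,4 => slot 4
549: h=3, probe 3,4,7,12 => slot 12
198: h=3, probe 3,4,7,12,6 => slot 6
458: h=3, probe 3,4,7,12,6,2 => slot 2
996: h=8 => slot 8
Table: [., ., 458, 848, 627, ., 198, 111, 996, ., ., ., 549]

2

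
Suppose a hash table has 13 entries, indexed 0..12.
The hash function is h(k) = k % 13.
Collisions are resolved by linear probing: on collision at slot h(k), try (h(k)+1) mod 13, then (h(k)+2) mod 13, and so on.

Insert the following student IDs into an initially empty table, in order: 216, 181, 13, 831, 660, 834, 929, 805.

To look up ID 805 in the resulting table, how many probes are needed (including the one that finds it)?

216: h=8 -> slot 8
181: h=12 -> slot 12
13: h=0 -> slot 0
831: h=12, probe 12,0,1 -> slot 1
660: h=10 -> slot 10
834: h=2 -> slot 2
929: h=6 -> slot 6
805: h=12, probe 12,0,1,2,3 -> slot 3
Table: [13, 831, 834, 805, ∅, ∅, 929, ∅, 216, ∅, 660, ∅, 181]
Lookup 805: h=12, probe 12,0,1,2,3 → found at 3.

5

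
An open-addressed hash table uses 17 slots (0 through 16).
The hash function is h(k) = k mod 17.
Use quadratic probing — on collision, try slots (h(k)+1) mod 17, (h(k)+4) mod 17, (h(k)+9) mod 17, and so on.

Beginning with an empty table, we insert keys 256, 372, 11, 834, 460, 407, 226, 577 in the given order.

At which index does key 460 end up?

Insert 256: h=1, slot 1 empty -> index 1.
Insert 372: h=15, slot 15 empty -> index 15.
Insert 11: h=11, slot 11 empty -> index 11.
Insert 834: h=1, slot 1 occupied -> index 2.
Insert 460: h=1, slots 1,2 occupied -> index 5.
Insert 407: h=16, slot 16 empty -> index 16.
Insert 226: h=5, slot 5 occupied -> index 6.
Insert 577: h=16, slot 16 occupied -> index 0.
Table: [577, 256, 834, ., ., 460, 226, ., ., ., ., 11, ., ., ., 372, 407]

5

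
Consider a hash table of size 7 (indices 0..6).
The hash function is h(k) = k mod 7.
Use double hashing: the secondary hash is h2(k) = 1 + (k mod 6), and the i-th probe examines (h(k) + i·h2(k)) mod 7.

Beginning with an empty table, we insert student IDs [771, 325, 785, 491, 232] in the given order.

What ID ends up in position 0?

771: h=1 => slot 1
325: h=3 => slot 3
785: h=1, h2=6, probe 1,0 => slot 0
491: h=1, h2=6, probe 1,0,6 => slot 6
232: h=1, h2=5, probe 1,6,4 => slot 4
Table: [785, 771, ∅, 325, 232, ∅, 491]

785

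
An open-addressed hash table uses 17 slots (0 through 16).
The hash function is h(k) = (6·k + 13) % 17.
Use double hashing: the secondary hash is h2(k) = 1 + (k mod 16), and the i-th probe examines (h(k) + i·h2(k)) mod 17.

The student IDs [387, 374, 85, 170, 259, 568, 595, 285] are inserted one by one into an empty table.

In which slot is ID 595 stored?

387 hashes to 6; slot 6 is free → place at 6.
374 hashes to 13; slot 13 is free → place at 13.
85 hashes to 13, h2=6; 13 taken → place at 2.
170 hashes to 13, h2=11; 13 taken → place at 7.
259 hashes to 3; slot 3 is free → place at 3.
568 hashes to 4; slot 4 is free → place at 4.
595 hashes to 13, h2=4; 13 taken → place at 0.
285 hashes to 6, h2=14; 6,3,0 taken → place at 14.
Table: [595, ∅, 85, 259, 568, ∅, 387, 170, ∅, ∅, ∅, ∅, ∅, 374, 285, ∅, ∅]

0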